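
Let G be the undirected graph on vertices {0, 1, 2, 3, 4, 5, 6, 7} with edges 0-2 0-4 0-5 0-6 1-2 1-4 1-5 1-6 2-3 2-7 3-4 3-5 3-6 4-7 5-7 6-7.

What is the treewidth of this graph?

4

A width-4 tree decomposition is:
Bags: B1 = {2, 4, 5, 6, 7}  B2 = {1, 2, 4, 5, 6}  B3 = {0, 2, 4, 5, 6}  B4 = {2, 3, 4, 5, 6}
Tree: B1–B2, B2–B3, B3–B4
Each bag holds 5 vertices, so the decomposition has width 4, which upper-bounds the treewidth. For the lower bound: the 5 vertex sets {6,7}, {1,5}, {0,2}, {4}, {3} are disjoint, each induces a connected subgraph, and every pair is joined by at least one edge of G. Contracting each set to a single vertex therefore yields K_{5} as a minor, and since treewidth is minor-monotone, tw(G) ≥ tw(K_{5}) = 4. The upper and lower bounds meet at 4, so that is the treewidth.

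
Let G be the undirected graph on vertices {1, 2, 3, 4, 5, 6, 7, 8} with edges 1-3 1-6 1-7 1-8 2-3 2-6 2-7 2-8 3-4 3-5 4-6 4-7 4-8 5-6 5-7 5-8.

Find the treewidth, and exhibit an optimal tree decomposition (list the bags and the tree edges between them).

Each bag holds 5 vertices, so the decomposition has width 4, which upper-bounds the treewidth. For the lower bound: the 5 vertex sets {5,6}, {1,3}, {4,8}, {2}, {7} are disjoint, each induces a connected subgraph, and every pair is joined by at least one edge of G. Contracting each set to a single vertex therefore yields K_{5} as a minor, and since treewidth is minor-monotone, tw(G) ≥ tw(K_{5}) = 4. Hence tw(G) = 4 exactly.

Treewidth 4.
One such decomposition:
Bags: B1 = {1, 2, 4, 5, 6}  B2 = {1, 2, 3, 4, 5}  B3 = {1, 2, 4, 5, 8}  B4 = {1, 2, 4, 5, 7}
Tree: B1–B2, B2–B3, B3–B4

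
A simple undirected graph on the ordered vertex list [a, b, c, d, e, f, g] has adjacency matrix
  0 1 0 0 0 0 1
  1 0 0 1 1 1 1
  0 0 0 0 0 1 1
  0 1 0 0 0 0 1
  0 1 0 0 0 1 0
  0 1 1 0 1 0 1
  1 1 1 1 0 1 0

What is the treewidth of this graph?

A width-2 tree decomposition is:
Bags: B1 = {b, f, g}  B2 = {b, d, g}  B3 = {b, e, f}  B4 = {c, f, g}  B5 = {a, b, g}
Tree: B1–B2, B1–B3, B1–B4, B2–B5
Every bag has size at most 3, so the width is 3 − 1 = 2 and tw(G) ≤ 2. For the lower bound, the 3 vertices {c, f, g} are pairwise adjacent, and any tree decomposition puts a clique entirely inside one bag — forcing width ≥ 2. Therefore the treewidth is 2.

2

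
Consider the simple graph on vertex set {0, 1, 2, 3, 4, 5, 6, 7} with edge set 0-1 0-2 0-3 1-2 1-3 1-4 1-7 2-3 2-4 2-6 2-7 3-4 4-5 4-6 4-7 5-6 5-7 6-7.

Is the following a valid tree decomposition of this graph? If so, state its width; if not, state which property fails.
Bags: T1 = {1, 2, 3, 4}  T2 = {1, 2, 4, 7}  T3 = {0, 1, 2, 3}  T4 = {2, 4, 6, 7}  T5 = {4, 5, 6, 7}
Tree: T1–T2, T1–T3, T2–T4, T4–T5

Every vertex of G appears in some bag (union = {0, 1, 2, 3, 4, 5, 6, 7}); every edge is covered by a bag; and for each vertex v the set of bags containing v is connected in the bag tree. The decomposition is therefore valid. The largest bag has 4 vertices, so the width is 3.

Yes; width 3.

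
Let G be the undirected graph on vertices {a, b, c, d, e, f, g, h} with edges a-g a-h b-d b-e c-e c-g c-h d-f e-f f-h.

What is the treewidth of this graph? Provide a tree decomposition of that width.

Treewidth 2.
Bags: B1 = {a, c, g}  B2 = {a, c, h}  B3 = {c, e, h}  B4 = {e, f, h}  B5 = {b, e, f}  B6 = {b, d, f}
Tree: B1–B2, B2–B3, B3–B4, B4–B5, B5–B6

Every bag has size at most 3, so the width is 3 − 1 = 2 and tw(G) ≤ 2. For the lower bound, G contains the cycle g–a–h–c–g, so G is not a forest; only forests have treewidth ≤ 1, hence tw(G) ≥ 2. Therefore the treewidth is 2.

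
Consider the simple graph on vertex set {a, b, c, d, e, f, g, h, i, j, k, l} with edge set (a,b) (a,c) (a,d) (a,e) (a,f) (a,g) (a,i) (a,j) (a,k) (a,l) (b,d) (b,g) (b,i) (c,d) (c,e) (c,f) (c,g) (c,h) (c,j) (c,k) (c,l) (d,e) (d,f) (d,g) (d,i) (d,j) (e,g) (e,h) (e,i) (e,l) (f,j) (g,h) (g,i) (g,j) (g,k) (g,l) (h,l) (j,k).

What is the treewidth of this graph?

4

A width-4 tree decomposition is:
Bags: B1 = {a, c, d, e, g}  B2 = {a, c, e, g, l}  B3 = {a, c, d, g, j}  B4 = {a, c, d, f, j}  B5 = {a, d, e, g, i}  B6 = {a, b, d, g, i}  B7 = {c, e, g, h, l}  B8 = {a, c, g, j, k}
Tree: B1–B2, B1–B3, B3–B4, B1–B5, B5–B6, B2–B7, B3–B8
Each bag holds 5 vertices, so the decomposition has width 4, which upper-bounds the treewidth. On the other hand G contains the 5-clique {c, e, g, h, l}. A clique must lie in a single bag of any decomposition, so no decomposition can have width below 4. Therefore the treewidth is 4.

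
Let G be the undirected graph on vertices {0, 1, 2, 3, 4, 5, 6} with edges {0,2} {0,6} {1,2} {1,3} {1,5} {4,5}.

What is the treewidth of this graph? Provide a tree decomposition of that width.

Each bag holds 2 vertices, so the decomposition has width 1, which upper-bounds the treewidth. Any graph with an edge has treewidth ≥ 1, and G has the edge 5–1. Hence tw(G) = 1 exactly.

Treewidth 1.
One optimal decomposition is:
Bags: B1 = {1, 5}  B2 = {1, 2}  B3 = {1, 3}  B4 = {0, 2}  B5 = {0, 6}  B6 = {4, 5}
Tree: B1–B2, B2–B3, B2–B4, B4–B5, B1–B6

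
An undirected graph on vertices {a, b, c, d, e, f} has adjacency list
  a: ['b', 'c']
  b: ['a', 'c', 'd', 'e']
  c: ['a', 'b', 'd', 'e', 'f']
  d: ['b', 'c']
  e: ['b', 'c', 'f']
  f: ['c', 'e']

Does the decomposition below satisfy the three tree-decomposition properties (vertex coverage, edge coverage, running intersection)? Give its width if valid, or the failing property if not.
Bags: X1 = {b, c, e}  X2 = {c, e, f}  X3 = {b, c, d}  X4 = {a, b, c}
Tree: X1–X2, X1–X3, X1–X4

Vertex coverage: the bags together contain {a, b, c, d, e, f}, the full vertex set. Edge coverage: each edge of G has both endpoints in at least one bag. Running intersection: for every vertex, the bags containing it form a connected subtree. All three properties hold, so this is a valid tree decomposition of width max|bag| − 1 = 2, and hence tw(G) ≤ 2.

Yes; width 2.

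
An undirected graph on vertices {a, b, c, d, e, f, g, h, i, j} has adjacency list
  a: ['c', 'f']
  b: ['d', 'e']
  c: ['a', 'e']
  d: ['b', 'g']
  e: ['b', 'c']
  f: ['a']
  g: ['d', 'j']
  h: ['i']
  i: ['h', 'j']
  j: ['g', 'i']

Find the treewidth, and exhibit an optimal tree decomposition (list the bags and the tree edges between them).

Every bag has size at most 2, so the width is 2 − 1 = 1 and tw(G) ≤ 1. Since G has at least one edge (e.g. f–a), it is not an edgeless graph, so tw(G) ≥ 1. The upper and lower bounds meet at 1, so that is the treewidth.

Treewidth 1.
Bags: B1 = {a, f}  B2 = {a, c}  B3 = {c, e}  B4 = {b, e}  B5 = {b, d}  B6 = {d, g}  B7 = {g, j}  B8 = {i, j}  B9 = {h, i}
Tree: B1–B2, B2–B3, B3–B4, B4–B5, B5–B6, B6–B7, B7–B8, B8–B9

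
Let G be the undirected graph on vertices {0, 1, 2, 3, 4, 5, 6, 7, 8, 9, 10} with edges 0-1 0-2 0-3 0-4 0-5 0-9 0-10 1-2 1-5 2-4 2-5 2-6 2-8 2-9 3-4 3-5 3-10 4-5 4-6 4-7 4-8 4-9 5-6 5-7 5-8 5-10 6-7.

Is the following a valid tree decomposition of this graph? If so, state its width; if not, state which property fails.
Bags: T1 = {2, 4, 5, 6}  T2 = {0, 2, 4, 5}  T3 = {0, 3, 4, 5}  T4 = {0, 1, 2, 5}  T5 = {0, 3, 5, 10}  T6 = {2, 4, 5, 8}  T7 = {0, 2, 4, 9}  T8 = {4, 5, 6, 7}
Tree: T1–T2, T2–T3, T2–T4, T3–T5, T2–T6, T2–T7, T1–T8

Vertex coverage: the bags together contain {0, 1, 2, 3, 4, 5, 6, 7, 8, 9, 10}, the full vertex set. Edge coverage: each edge of G has both endpoints in at least one bag. Running intersection: for every vertex, the bags containing it form a connected subtree. All three properties hold, so this is a valid tree decomposition of width max|bag| − 1 = 3, and hence tw(G) ≤ 3.

Yes; width 3.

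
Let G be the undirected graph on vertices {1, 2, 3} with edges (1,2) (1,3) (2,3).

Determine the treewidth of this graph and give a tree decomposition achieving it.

A single bag containing all 3 vertices is trivially a valid decomposition of width 2. Conversely, {1, 2, 3} is a clique of size 3, and the vertices of any clique must share a bag in every tree decomposition; so some bag has ≥ 3 vertices and tw(G) ≥ 2. Combining the bounds, tw(G) = 2.

Treewidth 2.
One optimal decomposition is:
Bags: B1 = {1, 2, 3}
Tree: (single bag)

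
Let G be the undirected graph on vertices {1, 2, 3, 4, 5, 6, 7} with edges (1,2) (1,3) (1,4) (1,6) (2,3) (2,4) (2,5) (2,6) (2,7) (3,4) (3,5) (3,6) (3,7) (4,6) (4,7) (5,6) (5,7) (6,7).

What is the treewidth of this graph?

4

A width-4 tree decomposition is:
Bags: B1 = {2, 3, 4, 6, 7}  B2 = {2, 3, 5, 6, 7}  B3 = {1, 2, 3, 4, 6}
Tree: B1–B2, B1–B3
Each bag holds 5 vertices, so the decomposition has width 4, which upper-bounds the treewidth. Conversely, {1, 2, 3, 4, 6} is a clique of size 5, and the vertices of any clique must share a bag in every tree decomposition; so some bag has ≥ 5 vertices and tw(G) ≥ 4. Therefore the treewidth is 4.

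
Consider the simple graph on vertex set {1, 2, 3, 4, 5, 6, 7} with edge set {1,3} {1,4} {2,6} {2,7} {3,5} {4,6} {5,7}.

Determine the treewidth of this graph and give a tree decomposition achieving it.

Every bag has size at most 3, so the width is 3 − 1 = 2 and tw(G) ≤ 2. Since 6–2–7–5–3–1–4–6 is a cycle in G, G is not acyclic. Forests are exactly the graphs of treewidth ≤ 1, so tw(G) ≥ 2. Therefore the treewidth is 2.

Treewidth 2.
Bags: B1 = {2, 6, 7}  B2 = {5, 6, 7}  B3 = {3, 5, 6}  B4 = {1, 3, 6}  B5 = {1, 4, 6}
Tree: B1–B2, B2–B3, B3–B4, B4–B5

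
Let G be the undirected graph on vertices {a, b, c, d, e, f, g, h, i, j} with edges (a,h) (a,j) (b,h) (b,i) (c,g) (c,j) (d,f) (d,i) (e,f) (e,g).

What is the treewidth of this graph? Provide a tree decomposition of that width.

Treewidth 2.
One such decomposition:
Bags: B1 = {c, g, j}  B2 = {e, g, j}  B3 = {e, f, j}  B4 = {d, f, j}  B5 = {d, i, j}  B6 = {b, i, j}  B7 = {b, h, j}  B8 = {a, h, j}
Tree: B1–B2, B2–B3, B3–B4, B4–B5, B5–B6, B6–B7, B7–B8

Every bag has size at most 3, so the width is 3 − 1 = 2 and tw(G) ≤ 2. Since j–c–g–e–f–d–i–b–h–a–j is a cycle in G, G is not acyclic. Forests are exactly the graphs of treewidth ≤ 1, so tw(G) ≥ 2. Combining the bounds, tw(G) = 2.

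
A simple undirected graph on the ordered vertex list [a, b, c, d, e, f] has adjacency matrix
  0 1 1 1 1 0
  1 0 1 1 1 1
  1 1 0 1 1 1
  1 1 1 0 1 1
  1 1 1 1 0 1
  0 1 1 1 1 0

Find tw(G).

A width-4 tree decomposition is:
Bags: B1 = {b, c, d, e, f}  B2 = {a, b, c, d, e}
Tree: B1–B2
Each bag holds 5 vertices, so the decomposition has width 4, which upper-bounds the treewidth. On the other hand G contains the 5-clique {b, c, d, e, f}. A clique must lie in a single bag of any decomposition, so no decomposition can have width below 4. Combining the bounds, tw(G) = 4.

4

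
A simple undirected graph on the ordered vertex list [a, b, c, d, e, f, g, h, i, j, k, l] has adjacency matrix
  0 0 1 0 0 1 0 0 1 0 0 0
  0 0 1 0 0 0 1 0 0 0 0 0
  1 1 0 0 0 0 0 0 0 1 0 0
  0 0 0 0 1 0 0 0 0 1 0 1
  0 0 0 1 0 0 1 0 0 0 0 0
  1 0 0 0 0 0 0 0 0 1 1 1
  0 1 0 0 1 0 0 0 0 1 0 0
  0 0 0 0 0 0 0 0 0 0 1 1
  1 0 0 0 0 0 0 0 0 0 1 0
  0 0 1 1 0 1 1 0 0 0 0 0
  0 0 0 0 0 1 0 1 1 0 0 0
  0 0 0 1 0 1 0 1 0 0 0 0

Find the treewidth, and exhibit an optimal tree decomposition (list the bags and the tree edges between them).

Treewidth 3.
One optimal decomposition is:
Bags: B1 = {b, d, e, g}  B2 = {b, d, g, j}  B3 = {b, c, d, j}  B4 = {c, d, j, l}  B5 = {c, f, j, l}  B6 = {a, c, f, l}  B7 = {a, f, h, l}  B8 = {a, f, h, k}  B9 = {a, h, i, k}
Tree: B1–B2, B2–B3, B3–B4, B4–B5, B5–B6, B6–B7, B7–B8, B8–B9

Each bag holds 4 vertices, so the decomposition has width 3, which upper-bounds the treewidth. For the lower bound: the 4 vertex sets {b,e,g}, {d}, {j}, {a,c,f,l} are disjoint, each induces a connected subgraph, and every pair is joined by at least one edge of G. Contracting each set to a single vertex therefore yields K_{4} as a minor, and since treewidth is minor-monotone, tw(G) ≥ tw(K_{4}) = 3. Hence tw(G) = 3 exactly.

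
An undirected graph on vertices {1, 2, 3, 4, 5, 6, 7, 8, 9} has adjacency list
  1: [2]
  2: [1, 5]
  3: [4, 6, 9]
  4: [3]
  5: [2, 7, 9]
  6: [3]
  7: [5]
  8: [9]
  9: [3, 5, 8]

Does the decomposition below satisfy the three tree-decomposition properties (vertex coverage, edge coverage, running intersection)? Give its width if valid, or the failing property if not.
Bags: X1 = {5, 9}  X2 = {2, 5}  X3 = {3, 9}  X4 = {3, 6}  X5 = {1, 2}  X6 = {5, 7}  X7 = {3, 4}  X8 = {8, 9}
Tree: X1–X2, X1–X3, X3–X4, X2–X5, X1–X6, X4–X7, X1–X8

Yes; width 1.

Every vertex of G appears in some bag (union = {1, 2, 3, 4, 5, 6, 7, 8, 9}); every edge is covered by a bag; and for each vertex v the set of bags containing v is connected in the bag tree. The decomposition is therefore valid. The largest bag has 2 vertices, so the width is 1.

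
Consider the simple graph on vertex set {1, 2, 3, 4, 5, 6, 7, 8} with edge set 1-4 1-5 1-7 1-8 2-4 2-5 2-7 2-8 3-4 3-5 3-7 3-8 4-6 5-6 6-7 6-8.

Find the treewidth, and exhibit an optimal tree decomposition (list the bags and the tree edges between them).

Each bag holds 5 vertices, so the decomposition has width 4, which upper-bounds the treewidth. For the lower bound: the 5 vertex sets {4,6}, {1,8}, {3,5}, {2}, {7} are disjoint, each induces a connected subgraph, and every pair is joined by at least one edge of G. Contracting each set to a single vertex therefore yields K_{5} as a minor, and since treewidth is minor-monotone, tw(G) ≥ tw(K_{5}) = 4. Therefore the treewidth is 4.

Treewidth 4.
Bags: B1 = {1, 2, 3, 4, 6}  B2 = {1, 2, 3, 6, 8}  B3 = {1, 2, 3, 5, 6}  B4 = {1, 2, 3, 6, 7}
Tree: B1–B2, B2–B3, B3–B4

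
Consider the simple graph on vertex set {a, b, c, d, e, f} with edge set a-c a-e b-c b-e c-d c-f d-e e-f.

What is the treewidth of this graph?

2

A width-2 tree decomposition is:
Bags: B1 = {a, c, e}  B2 = {c, e, f}  B3 = {b, c, e}  B4 = {c, d, e}
Tree: B1–B2, B2–B3, B3–B4
Every bag has size at most 3, so the width is 3 − 1 = 2 and tw(G) ≤ 2. For the lower bound, G contains the cycle e–a–c–f–e, so G is not a forest; only forests have treewidth ≤ 1, hence tw(G) ≥ 2. Combining the bounds, tw(G) = 2.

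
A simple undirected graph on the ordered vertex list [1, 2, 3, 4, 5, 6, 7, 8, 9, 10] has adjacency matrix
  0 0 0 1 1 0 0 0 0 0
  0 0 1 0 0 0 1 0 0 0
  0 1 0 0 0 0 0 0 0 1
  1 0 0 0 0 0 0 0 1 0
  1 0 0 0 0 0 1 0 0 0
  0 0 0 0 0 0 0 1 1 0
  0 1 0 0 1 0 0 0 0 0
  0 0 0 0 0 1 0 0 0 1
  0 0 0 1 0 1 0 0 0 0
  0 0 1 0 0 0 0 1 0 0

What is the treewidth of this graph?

2

A width-2 tree decomposition is:
Bags: B1 = {2, 3, 7}  B2 = {3, 7, 10}  B3 = {7, 8, 10}  B4 = {6, 7, 8}  B5 = {6, 7, 9}  B6 = {4, 7, 9}  B7 = {1, 4, 7}  B8 = {1, 5, 7}
Tree: B1–B2, B2–B3, B3–B4, B4–B5, B5–B6, B6–B7, B7–B8
The largest bag has 3 vertices, giving width 2; this decomposition certifies tw(G) ≤ 2. The edges 7–2–3–10–8–6–9–4–1–5–7 form a cycle, so G is not a tree and its treewidth is at least 2. Hence tw(G) = 2 exactly.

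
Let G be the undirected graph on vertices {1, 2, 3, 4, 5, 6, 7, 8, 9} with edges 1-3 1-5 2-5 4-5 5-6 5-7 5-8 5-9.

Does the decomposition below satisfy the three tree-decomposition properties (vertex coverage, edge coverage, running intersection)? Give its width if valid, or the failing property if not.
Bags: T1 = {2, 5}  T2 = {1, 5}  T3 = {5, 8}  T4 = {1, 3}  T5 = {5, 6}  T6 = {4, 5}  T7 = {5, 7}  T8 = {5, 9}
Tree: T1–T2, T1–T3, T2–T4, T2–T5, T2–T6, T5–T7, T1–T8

Yes; width 1.

Checking the three conditions: (i) the bags cover all of {1, 2, 3, 4, 5, 6, 7, 8, 9}; (ii) for each edge, some bag contains both endpoints; (iii) the bags containing any fixed vertex form a subtree. All hold, so the decomposition is valid with width 2 − 1 = 1.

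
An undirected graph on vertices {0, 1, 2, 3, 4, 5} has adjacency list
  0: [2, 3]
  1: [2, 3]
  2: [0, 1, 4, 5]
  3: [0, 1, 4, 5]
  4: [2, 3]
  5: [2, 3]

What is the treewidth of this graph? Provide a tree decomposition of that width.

Each bag holds 3 vertices, so the decomposition has width 2, which upper-bounds the treewidth. For the lower bound, G contains the cycle 4–2–0–3–4, so G is not a forest; only forests have treewidth ≤ 1, hence tw(G) ≥ 2. The upper and lower bounds meet at 2, so that is the treewidth.

Treewidth 2.
Bags: B1 = {2, 3, 4}  B2 = {0, 2, 3}  B3 = {1, 2, 3}  B4 = {2, 3, 5}
Tree: B1–B2, B2–B3, B3–B4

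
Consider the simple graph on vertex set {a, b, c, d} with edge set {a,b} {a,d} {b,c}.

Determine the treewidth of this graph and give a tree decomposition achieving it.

Treewidth 1.
Bags: B1 = {a, d}  B2 = {a, b}  B3 = {b, c}
Tree: B1–B2, B2–B3

Each bag holds 2 vertices, so the decomposition has width 1, which upper-bounds the treewidth. G has an edge, so its treewidth is at least 1. The upper and lower bounds meet at 1, so that is the treewidth.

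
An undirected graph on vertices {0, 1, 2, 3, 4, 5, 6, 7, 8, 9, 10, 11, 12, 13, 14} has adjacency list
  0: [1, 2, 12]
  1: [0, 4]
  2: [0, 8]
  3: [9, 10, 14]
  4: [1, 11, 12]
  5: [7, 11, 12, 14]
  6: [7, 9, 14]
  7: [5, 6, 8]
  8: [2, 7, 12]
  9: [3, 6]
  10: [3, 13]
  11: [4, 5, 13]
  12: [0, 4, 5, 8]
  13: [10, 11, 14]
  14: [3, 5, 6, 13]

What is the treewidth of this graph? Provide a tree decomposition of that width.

Treewidth 3.
One optimal decomposition is:
Bags: B1 = {0, 1, 2, 8}  B2 = {0, 1, 8, 12}  B3 = {1, 4, 8, 12}  B4 = {4, 7, 8, 12}  B5 = {4, 5, 7, 12}  B6 = {4, 5, 7, 11}  B7 = {5, 6, 7, 11}  B8 = {5, 6, 11, 14}  B9 = {6, 11, 13, 14}  B10 = {6, 9, 13, 14}  B11 = {3, 9, 13, 14}  B12 = {3, 9, 10, 13}
Tree: B1–B2, B2–B3, B3–B4, B4–B5, B5–B6, B6–B7, B7–B8, B8–B9, B9–B10, B10–B11, B11–B12

The largest bag has 4 vertices, giving width 3; this decomposition certifies tw(G) ≤ 3. For the lower bound: the 4 vertex sets {0,1,2}, {8}, {12}, {4,5,7,11} are disjoint, each induces a connected subgraph, and every pair is joined by at least one edge of G. Contracting each set to a single vertex therefore yields K_{4} as a minor, and since treewidth is minor-monotone, tw(G) ≥ tw(K_{4}) = 3. Combining the bounds, tw(G) = 3.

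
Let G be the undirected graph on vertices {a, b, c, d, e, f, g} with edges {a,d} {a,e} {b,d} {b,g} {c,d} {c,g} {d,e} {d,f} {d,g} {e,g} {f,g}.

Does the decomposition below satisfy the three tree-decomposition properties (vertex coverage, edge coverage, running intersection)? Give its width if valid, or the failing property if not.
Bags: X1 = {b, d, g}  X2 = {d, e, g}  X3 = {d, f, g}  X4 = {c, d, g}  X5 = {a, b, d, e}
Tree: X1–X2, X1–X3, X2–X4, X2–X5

A tree decomposition must satisfy three properties: every vertex lies in some bag; for every edge, both endpoints lie together in some bag; and for every vertex, the bags containing it form a connected subtree. Here bags containing vertex b are not connected in the tree, so the decomposition is invalid.

No — bags containing vertex b are not connected in the tree.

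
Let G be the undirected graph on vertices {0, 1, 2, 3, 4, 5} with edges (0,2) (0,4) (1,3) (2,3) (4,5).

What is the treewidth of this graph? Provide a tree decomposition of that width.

Treewidth 1.
One such decomposition:
Bags: B1 = {1, 3}  B2 = {2, 3}  B3 = {0, 2}  B4 = {0, 4}  B5 = {4, 5}
Tree: B1–B2, B2–B3, B3–B4, B4–B5

Each bag holds 2 vertices, so the decomposition has width 1, which upper-bounds the treewidth. Any graph with an edge has treewidth ≥ 1, and G has the edge 1–3. The upper and lower bounds meet at 1, so that is the treewidth.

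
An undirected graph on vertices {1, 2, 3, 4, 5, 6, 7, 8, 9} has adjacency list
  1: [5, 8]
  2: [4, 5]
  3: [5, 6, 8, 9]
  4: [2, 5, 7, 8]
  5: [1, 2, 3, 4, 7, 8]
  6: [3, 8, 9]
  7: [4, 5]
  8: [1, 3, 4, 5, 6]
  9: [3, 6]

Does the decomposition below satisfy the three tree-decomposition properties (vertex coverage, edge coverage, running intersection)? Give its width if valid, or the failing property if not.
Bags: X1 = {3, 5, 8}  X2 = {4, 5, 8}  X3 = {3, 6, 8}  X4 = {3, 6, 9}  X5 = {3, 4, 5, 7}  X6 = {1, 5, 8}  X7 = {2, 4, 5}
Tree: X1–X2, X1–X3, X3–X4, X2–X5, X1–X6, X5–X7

No — bags containing vertex 3 are not connected in the tree.

A tree decomposition must satisfy three properties: every vertex lies in some bag; for every edge, both endpoints lie together in some bag; and for every vertex, the bags containing it form a connected subtree. Here bags containing vertex 3 are not connected in the tree, so the decomposition is invalid.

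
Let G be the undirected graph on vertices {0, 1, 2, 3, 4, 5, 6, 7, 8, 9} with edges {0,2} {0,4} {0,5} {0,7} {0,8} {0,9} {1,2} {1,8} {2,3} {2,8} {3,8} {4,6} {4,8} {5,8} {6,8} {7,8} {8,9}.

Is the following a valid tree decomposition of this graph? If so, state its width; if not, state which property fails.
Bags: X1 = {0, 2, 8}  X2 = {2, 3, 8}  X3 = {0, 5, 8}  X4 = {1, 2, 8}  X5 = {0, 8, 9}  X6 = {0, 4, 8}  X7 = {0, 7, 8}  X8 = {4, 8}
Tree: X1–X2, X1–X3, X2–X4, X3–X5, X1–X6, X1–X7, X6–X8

No — vertex 6 appears in no bag.

A tree decomposition must satisfy three properties: every vertex lies in some bag; for every edge, both endpoints lie together in some bag; and for every vertex, the bags containing it form a connected subtree. Here vertex 6 appears in no bag, so the decomposition is invalid.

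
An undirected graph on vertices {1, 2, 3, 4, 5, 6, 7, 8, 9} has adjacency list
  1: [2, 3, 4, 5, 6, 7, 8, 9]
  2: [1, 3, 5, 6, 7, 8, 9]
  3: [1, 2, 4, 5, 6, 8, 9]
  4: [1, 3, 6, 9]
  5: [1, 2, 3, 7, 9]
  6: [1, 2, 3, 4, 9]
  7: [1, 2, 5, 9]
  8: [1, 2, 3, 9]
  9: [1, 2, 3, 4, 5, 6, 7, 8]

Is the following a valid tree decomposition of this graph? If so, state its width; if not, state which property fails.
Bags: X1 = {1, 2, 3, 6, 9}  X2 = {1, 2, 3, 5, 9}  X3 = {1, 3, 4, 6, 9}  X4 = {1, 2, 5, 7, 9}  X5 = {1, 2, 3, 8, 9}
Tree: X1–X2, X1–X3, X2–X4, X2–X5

Yes; width 4.

Checking the three conditions: (i) the bags cover all of {1, 2, 3, 4, 5, 6, 7, 8, 9}; (ii) for each edge, some bag contains both endpoints; (iii) the bags containing any fixed vertex form a subtree. All hold, so the decomposition is valid with width 5 − 1 = 4.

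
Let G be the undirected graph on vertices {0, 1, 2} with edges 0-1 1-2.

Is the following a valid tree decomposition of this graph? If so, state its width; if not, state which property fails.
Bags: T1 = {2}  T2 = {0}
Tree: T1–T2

No — vertex 1 appears in no bag.

A tree decomposition must satisfy three properties: every vertex lies in some bag; for every edge, both endpoints lie together in some bag; and for every vertex, the bags containing it form a connected subtree. Here vertex 1 appears in no bag, so the decomposition is invalid.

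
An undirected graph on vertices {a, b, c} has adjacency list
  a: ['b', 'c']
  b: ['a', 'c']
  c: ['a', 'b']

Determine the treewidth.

A width-2 tree decomposition is:
Bags: B1 = {a, b, c}
Tree: (single bag)
With just one bag of size 3, the width is 3 − 1 = 2, so tw(G) ≤ 2. On the other hand G contains the 3-clique {a, b, c}. A clique must lie in a single bag of any decomposition, so no decomposition can have width below 2. Combining the bounds, tw(G) = 2.

2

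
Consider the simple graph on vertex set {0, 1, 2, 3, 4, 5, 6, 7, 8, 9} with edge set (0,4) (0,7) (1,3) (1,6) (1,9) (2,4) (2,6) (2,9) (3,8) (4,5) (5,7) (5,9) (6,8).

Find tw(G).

A width-2 tree decomposition is:
Bags: B1 = {0, 4, 7}  B2 = {4, 5, 7}  B3 = {2, 4, 5}  B4 = {2, 5, 9}  B5 = {2, 6, 9}  B6 = {1, 6, 9}  B7 = {1, 6, 8}  B8 = {1, 3, 8}
Tree: B1–B2, B2–B3, B3–B4, B4–B5, B5–B6, B6–B7, B7–B8
Every bag has size at most 3, so the width is 3 − 1 = 2 and tw(G) ≤ 2. The edges 0–7–5–4–0 form a cycle, so G is not a tree and its treewidth is at least 2. Hence tw(G) = 2 exactly.

2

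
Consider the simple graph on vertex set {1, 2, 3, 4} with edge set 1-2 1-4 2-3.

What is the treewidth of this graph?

A width-1 tree decomposition is:
Bags: B1 = {1, 4}  B2 = {1, 2}  B3 = {2, 3}
Tree: B1–B2, B2–B3
Each bag holds 2 vertices, so the decomposition has width 1, which upper-bounds the treewidth. G has an edge, so its treewidth is at least 1. Hence tw(G) = 1 exactly.

1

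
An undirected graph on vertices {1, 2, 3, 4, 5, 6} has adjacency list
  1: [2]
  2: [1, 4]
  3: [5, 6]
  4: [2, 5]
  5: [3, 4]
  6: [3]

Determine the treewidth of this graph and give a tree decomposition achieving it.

Treewidth 1.
One optimal decomposition is:
Bags: B1 = {3, 6}  B2 = {3, 5}  B3 = {4, 5}  B4 = {2, 4}  B5 = {1, 2}
Tree: B1–B2, B2–B3, B3–B4, B4–B5

The largest bag has 2 vertices, giving width 1; this decomposition certifies tw(G) ≤ 1. G has an edge, so its treewidth is at least 1. The upper and lower bounds meet at 1, so that is the treewidth.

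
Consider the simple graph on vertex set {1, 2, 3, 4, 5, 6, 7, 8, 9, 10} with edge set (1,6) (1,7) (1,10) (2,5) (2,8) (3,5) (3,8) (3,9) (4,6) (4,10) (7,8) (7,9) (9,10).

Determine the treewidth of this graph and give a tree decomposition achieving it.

Treewidth 2.
One such decomposition:
Bags: B1 = {2, 5, 8}  B2 = {3, 5, 8}  B3 = {3, 7, 8}  B4 = {3, 7, 9}  B5 = {1, 7, 9}  B6 = {1, 9, 10}  B7 = {1, 6, 10}  B8 = {4, 6, 10}
Tree: B1–B2, B2–B3, B3–B4, B4–B5, B5–B6, B6–B7, B7–B8

Each bag holds 3 vertices, so the decomposition has width 2, which upper-bounds the treewidth. Since 2–5–3–8–2 is a cycle in G, G is not acyclic. Forests are exactly the graphs of treewidth ≤ 1, so tw(G) ≥ 2. Combining the bounds, tw(G) = 2.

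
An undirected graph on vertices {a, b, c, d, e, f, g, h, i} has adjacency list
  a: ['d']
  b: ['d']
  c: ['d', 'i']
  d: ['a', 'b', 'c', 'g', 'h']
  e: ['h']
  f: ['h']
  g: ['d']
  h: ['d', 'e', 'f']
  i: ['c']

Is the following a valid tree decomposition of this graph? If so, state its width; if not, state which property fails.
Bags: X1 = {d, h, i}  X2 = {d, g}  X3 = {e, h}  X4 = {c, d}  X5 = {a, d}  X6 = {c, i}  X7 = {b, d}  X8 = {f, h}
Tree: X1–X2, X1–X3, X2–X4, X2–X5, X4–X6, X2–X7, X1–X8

A tree decomposition must satisfy three properties: every vertex lies in some bag; for every edge, both endpoints lie together in some bag; and for every vertex, the bags containing it form a connected subtree. Here bags containing vertex i are not connected in the tree, so the decomposition is invalid.

No — bags containing vertex i are not connected in the tree.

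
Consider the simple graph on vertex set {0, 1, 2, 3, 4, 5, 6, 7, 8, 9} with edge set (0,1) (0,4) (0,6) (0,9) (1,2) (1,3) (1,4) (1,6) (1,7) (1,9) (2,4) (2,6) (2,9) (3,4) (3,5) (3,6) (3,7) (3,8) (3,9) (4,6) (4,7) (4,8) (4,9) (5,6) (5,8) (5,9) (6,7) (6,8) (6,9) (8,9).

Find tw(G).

A width-4 tree decomposition is:
Bags: B1 = {1, 3, 4, 6, 9}  B2 = {1, 3, 4, 6, 7}  B3 = {0, 1, 4, 6, 9}  B4 = {3, 4, 6, 8, 9}  B5 = {1, 2, 4, 6, 9}  B6 = {3, 5, 6, 8, 9}
Tree: B1–B2, B1–B3, B1–B4, B3–B5, B4–B6
Each bag holds 5 vertices, so the decomposition has width 4, which upper-bounds the treewidth. Conversely, {3, 4, 6, 8, 9} is a clique of size 5, and the vertices of any clique must share a bag in every tree decomposition; so some bag has ≥ 5 vertices and tw(G) ≥ 4. Hence tw(G) = 4 exactly.

4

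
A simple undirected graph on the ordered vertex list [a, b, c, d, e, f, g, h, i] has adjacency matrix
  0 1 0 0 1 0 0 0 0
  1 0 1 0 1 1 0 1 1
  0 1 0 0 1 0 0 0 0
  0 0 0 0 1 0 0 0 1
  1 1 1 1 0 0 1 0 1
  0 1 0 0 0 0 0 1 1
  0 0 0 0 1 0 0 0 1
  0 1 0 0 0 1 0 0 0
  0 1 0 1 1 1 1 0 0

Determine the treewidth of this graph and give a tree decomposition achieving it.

Treewidth 2.
Bags: B1 = {b, e, i}  B2 = {b, c, e}  B3 = {a, b, e}  B4 = {e, g, i}  B5 = {d, e, i}  B6 = {b, f, i}  B7 = {b, f, h}
Tree: B1–B2, B1–B3, B1–B4, B1–B5, B1–B6, B6–B7

The largest bag has 3 vertices, giving width 2; this decomposition certifies tw(G) ≤ 2. On the other hand G contains the 3-clique {d, e, i}. A clique must lie in a single bag of any decomposition, so no decomposition can have width below 2. Therefore the treewidth is 2.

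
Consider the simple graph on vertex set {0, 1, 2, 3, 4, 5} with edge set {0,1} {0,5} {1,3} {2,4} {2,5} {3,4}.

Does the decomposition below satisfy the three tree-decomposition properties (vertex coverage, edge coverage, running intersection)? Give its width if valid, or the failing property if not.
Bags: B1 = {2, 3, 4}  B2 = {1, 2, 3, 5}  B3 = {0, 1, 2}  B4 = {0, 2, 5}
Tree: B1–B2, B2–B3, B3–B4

A tree decomposition must satisfy three properties: every vertex lies in some bag; for every edge, both endpoints lie together in some bag; and for every vertex, the bags containing it form a connected subtree. Here bags containing vertex 5 are not connected in the tree, so the decomposition is invalid.

No — bags containing vertex 5 are not connected in the tree.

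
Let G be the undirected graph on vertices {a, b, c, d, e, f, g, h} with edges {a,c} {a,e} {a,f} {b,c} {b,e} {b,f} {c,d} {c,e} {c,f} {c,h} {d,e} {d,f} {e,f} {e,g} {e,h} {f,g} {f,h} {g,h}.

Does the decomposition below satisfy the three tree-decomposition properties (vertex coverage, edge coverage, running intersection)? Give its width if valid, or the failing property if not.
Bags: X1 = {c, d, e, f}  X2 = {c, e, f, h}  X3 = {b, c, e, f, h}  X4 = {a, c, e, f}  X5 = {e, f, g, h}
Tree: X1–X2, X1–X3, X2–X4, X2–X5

No — bags containing vertex h are not connected in the tree.

A tree decomposition must satisfy three properties: every vertex lies in some bag; for every edge, both endpoints lie together in some bag; and for every vertex, the bags containing it form a connected subtree. Here bags containing vertex h are not connected in the tree, so the decomposition is invalid.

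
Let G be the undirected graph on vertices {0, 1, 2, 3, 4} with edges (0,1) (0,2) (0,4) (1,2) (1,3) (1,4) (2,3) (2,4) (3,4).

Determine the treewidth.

3

A width-3 tree decomposition is:
Bags: B1 = {1, 2, 3, 4}  B2 = {0, 1, 2, 4}
Tree: B1–B2
Every bag has size at most 4, so the width is 4 − 1 = 3 and tw(G) ≤ 3. Conversely, {0, 1, 2, 4} is a clique of size 4, and the vertices of any clique must share a bag in every tree decomposition; so some bag has ≥ 4 vertices and tw(G) ≥ 3. The upper and lower bounds meet at 3, so that is the treewidth.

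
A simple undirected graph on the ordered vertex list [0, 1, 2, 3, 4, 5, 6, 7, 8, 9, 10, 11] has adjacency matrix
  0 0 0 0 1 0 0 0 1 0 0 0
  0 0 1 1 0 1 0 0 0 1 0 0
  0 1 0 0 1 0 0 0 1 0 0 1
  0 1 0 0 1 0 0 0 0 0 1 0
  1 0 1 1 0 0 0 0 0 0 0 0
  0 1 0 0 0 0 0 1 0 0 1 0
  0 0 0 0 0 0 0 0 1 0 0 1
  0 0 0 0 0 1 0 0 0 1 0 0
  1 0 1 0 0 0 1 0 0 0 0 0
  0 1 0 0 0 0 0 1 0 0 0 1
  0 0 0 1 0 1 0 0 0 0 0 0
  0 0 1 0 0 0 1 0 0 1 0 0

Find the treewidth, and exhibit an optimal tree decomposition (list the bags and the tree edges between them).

Treewidth 3.
One such decomposition:
Bags: B1 = {5, 7, 9, 10}  B2 = {1, 5, 9, 10}  B3 = {1, 3, 9, 10}  B4 = {1, 3, 9, 11}  B5 = {1, 2, 3, 11}  B6 = {2, 3, 4, 11}  B7 = {2, 4, 6, 11}  B8 = {2, 4, 6, 8}  B9 = {0, 4, 6, 8}
Tree: B1–B2, B2–B3, B3–B4, B4–B5, B5–B6, B6–B7, B7–B8, B8–B9

Every bag has size at most 4, so the width is 4 − 1 = 3 and tw(G) ≤ 3. For the lower bound: the 4 vertex sets {5,7,10}, {9}, {1}, {2,3,4,11} are disjoint, each induces a connected subgraph, and every pair is joined by at least one edge of G. Contracting each set to a single vertex therefore yields K_{4} as a minor, and since treewidth is minor-monotone, tw(G) ≥ tw(K_{4}) = 3. The upper and lower bounds meet at 3, so that is the treewidth.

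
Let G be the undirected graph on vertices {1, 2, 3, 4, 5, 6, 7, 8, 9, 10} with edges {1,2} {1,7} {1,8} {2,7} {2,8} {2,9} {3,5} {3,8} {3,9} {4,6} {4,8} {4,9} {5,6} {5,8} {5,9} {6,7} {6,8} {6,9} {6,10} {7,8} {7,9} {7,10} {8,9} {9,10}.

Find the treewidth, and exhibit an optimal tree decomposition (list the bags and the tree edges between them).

Treewidth 3.
One such decomposition:
Bags: B1 = {6, 7, 9, 10}  B2 = {6, 7, 8, 9}  B3 = {2, 7, 8, 9}  B4 = {1, 2, 7, 8}  B5 = {5, 6, 8, 9}  B6 = {3, 5, 8, 9}  B7 = {4, 6, 8, 9}
Tree: B1–B2, B2–B3, B3–B4, B2–B5, B5–B6, B5–B7

Every bag has size at most 4, so the width is 4 − 1 = 3 and tw(G) ≤ 3. On the other hand G contains the 4-clique {1, 2, 7, 8}. A clique must lie in a single bag of any decomposition, so no decomposition can have width below 3. Hence tw(G) = 3 exactly.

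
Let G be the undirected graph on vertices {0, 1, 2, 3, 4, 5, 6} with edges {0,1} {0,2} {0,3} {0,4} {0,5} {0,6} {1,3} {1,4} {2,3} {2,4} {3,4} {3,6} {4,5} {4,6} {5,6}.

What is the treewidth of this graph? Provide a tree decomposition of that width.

Treewidth 3.
One optimal decomposition is:
Bags: B1 = {0, 1, 3, 4}  B2 = {0, 3, 4, 6}  B3 = {0, 4, 5, 6}  B4 = {0, 2, 3, 4}
Tree: B1–B2, B2–B3, B1–B4

Every bag has size at most 4, so the width is 4 − 1 = 3 and tw(G) ≤ 3. Conversely, {0, 1, 3, 4} is a clique of size 4, and the vertices of any clique must share a bag in every tree decomposition; so some bag has ≥ 4 vertices and tw(G) ≥ 3. The upper and lower bounds meet at 3, so that is the treewidth.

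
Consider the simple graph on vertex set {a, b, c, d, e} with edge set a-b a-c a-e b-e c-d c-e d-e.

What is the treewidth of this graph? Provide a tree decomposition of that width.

Each bag holds 3 vertices, so the decomposition has width 2, which upper-bounds the treewidth. On the other hand G contains the 3-clique {c, d, e}. A clique must lie in a single bag of any decomposition, so no decomposition can have width below 2. Therefore the treewidth is 2.

Treewidth 2.
Bags: B1 = {a, c, e}  B2 = {a, b, e}  B3 = {c, d, e}
Tree: B1–B2, B1–B3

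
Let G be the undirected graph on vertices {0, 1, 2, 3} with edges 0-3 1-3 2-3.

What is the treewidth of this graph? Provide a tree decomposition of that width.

The largest bag has 2 vertices, giving width 1; this decomposition certifies tw(G) ≤ 1. G has an edge, so its treewidth is at least 1. Therefore the treewidth is 1.

Treewidth 1.
Bags: B1 = {2, 3}  B2 = {1, 3}  B3 = {0, 3}
Tree: B1–B2, B1–B3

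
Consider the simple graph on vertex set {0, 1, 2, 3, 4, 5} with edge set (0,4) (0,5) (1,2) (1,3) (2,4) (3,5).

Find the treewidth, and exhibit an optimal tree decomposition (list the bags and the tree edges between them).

Every bag has size at most 3, so the width is 3 − 1 = 2 and tw(G) ≤ 2. The edges 1–2–4–0–5–3–1 form a cycle, so G is not a tree and its treewidth is at least 2. Therefore the treewidth is 2.

Treewidth 2.
One optimal decomposition is:
Bags: B1 = {1, 2, 4}  B2 = {0, 1, 4}  B3 = {0, 1, 5}  B4 = {1, 3, 5}
Tree: B1–B2, B2–B3, B3–B4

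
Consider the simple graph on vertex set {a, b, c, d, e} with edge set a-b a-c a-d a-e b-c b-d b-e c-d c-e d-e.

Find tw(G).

4

A width-4 tree decomposition is:
Bags: B1 = {a, b, c, d, e}
Tree: (single bag)
With just one bag of size 5, the width is 5 − 1 = 4, so tw(G) ≤ 4. For the lower bound, the 5 vertices {a, b, c, d, e} are pairwise adjacent, and any tree decomposition puts a clique entirely inside one bag — forcing width ≥ 4. Hence tw(G) = 4 exactly.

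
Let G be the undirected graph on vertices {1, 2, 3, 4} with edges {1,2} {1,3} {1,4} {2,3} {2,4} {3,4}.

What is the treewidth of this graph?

3

A width-3 tree decomposition is:
Bags: B1 = {1, 2, 3, 4}
Tree: (single bag)
With just one bag of size 4, the width is 4 − 1 = 3, so tw(G) ≤ 3. On the other hand G contains the 4-clique {1, 2, 3, 4}. A clique must lie in a single bag of any decomposition, so no decomposition can have width below 3. Hence tw(G) = 3 exactly.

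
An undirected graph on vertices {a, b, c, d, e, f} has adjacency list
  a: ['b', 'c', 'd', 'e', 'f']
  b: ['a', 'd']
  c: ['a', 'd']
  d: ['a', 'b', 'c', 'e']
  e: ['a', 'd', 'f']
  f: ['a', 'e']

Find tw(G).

A width-2 tree decomposition is:
Bags: B1 = {a, d, e}  B2 = {a, e, f}  B3 = {a, c, d}  B4 = {a, b, d}
Tree: B1–B2, B1–B3, B1–B4
Every bag has size at most 3, so the width is 3 − 1 = 2 and tw(G) ≤ 2. Conversely, {a, d, e} is a clique of size 3, and the vertices of any clique must share a bag in every tree decomposition; so some bag has ≥ 3 vertices and tw(G) ≥ 2. The upper and lower bounds meet at 2, so that is the treewidth.

2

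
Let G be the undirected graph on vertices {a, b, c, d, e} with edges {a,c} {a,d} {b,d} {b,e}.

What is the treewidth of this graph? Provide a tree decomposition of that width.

Each bag holds 2 vertices, so the decomposition has width 1, which upper-bounds the treewidth. Any graph with an edge has treewidth ≥ 1, and G has the edge d–b. Combining the bounds, tw(G) = 1.

Treewidth 1.
Bags: B1 = {b, d}  B2 = {a, d}  B3 = {a, c}  B4 = {b, e}
Tree: B1–B2, B2–B3, B1–B4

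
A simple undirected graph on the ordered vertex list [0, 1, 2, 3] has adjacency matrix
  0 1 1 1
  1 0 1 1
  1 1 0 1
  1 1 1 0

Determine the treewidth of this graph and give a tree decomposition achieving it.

With just one bag of size 4, the width is 4 − 1 = 3, so tw(G) ≤ 3. On the other hand G contains the 4-clique {0, 1, 2, 3}. A clique must lie in a single bag of any decomposition, so no decomposition can have width below 3. Combining the bounds, tw(G) = 3.

Treewidth 3.
One optimal decomposition is:
Bags: B1 = {0, 1, 2, 3}
Tree: (single bag)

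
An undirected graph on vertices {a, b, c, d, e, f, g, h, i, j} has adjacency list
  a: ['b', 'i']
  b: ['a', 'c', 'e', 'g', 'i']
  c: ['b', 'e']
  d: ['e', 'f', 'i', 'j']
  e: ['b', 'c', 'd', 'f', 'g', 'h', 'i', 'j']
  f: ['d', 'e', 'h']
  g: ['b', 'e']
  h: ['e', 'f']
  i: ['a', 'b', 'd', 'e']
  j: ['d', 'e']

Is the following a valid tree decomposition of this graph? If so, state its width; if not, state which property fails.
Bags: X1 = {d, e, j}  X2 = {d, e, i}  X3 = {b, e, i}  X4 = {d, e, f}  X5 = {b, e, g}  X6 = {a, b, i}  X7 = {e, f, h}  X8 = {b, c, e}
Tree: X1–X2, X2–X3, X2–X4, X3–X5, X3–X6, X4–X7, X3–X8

Yes; width 2.

Checking the three conditions: (i) the bags cover all of {a, b, c, d, e, f, g, h, i, j}; (ii) for each edge, some bag contains both endpoints; (iii) the bags containing any fixed vertex form a subtree. All hold, so the decomposition is valid with width 3 − 1 = 2.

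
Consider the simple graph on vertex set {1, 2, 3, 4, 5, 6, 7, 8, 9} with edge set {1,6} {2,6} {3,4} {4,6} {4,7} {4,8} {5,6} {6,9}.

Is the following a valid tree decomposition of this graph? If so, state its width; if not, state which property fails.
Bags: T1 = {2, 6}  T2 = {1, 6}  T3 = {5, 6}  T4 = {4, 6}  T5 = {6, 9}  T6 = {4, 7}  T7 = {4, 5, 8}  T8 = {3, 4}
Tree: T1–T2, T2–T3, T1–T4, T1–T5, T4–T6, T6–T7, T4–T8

A tree decomposition must satisfy three properties: every vertex lies in some bag; for every edge, both endpoints lie together in some bag; and for every vertex, the bags containing it form a connected subtree. Here bags containing vertex 5 are not connected in the tree, so the decomposition is invalid.

No — bags containing vertex 5 are not connected in the tree.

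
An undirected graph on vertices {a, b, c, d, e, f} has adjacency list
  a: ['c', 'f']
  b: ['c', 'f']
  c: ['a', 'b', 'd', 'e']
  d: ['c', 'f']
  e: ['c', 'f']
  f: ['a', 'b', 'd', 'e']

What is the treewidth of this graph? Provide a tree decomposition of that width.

The largest bag has 3 vertices, giving width 2; this decomposition certifies tw(G) ≤ 2. For the lower bound, G contains the cycle c–b–f–d–c, so G is not a forest; only forests have treewidth ≤ 1, hence tw(G) ≥ 2. Hence tw(G) = 2 exactly.

Treewidth 2.
Bags: B1 = {b, c, f}  B2 = {c, d, f}  B3 = {c, e, f}  B4 = {a, c, f}
Tree: B1–B2, B2–B3, B3–B4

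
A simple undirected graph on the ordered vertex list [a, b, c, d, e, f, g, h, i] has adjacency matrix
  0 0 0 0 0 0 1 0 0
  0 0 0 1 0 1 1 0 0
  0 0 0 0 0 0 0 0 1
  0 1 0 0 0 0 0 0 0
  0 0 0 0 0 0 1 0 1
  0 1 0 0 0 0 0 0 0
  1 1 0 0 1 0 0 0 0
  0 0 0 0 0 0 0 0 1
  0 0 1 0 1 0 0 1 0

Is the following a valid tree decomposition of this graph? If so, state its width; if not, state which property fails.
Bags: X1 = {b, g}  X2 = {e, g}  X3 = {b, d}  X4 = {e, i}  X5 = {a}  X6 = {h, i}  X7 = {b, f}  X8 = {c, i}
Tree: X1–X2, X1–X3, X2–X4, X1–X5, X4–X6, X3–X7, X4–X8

No — edge (g,a) lies in no bag.

A tree decomposition must satisfy three properties: every vertex lies in some bag; for every edge, both endpoints lie together in some bag; and for every vertex, the bags containing it form a connected subtree. Here edge (g,a) lies in no bag, so the decomposition is invalid.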